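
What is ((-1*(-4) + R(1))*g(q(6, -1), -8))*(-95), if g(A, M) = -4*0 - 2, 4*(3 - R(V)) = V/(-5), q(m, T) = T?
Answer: 2679/2 ≈ 1339.5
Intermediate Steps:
R(V) = 3 + V/20 (R(V) = 3 - V/(4*(-5)) = 3 - V*(-1)/(4*5) = 3 - (-1)*V/20 = 3 + V/20)
g(A, M) = -2 (g(A, M) = 0 - 2 = -2)
((-1*(-4) + R(1))*g(q(6, -1), -8))*(-95) = ((-1*(-4) + (3 + (1/20)*1))*(-2))*(-95) = ((4 + (3 + 1/20))*(-2))*(-95) = ((4 + 61/20)*(-2))*(-95) = ((141/20)*(-2))*(-95) = -141/10*(-95) = 2679/2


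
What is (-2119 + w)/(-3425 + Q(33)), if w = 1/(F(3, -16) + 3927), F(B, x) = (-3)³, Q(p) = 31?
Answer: 8264099/13236600 ≈ 0.62434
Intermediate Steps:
F(B, x) = -27
w = 1/3900 (w = 1/(-27 + 3927) = 1/3900 ≈ 0.00025641)
(-2119 + w)/(-3425 + Q(33)) = (-2119 + 1/3900)/(-3425 + 31) = -8264099/3900/(-3394) = -8264099/3900*(-1/3394) = 8264099/13236600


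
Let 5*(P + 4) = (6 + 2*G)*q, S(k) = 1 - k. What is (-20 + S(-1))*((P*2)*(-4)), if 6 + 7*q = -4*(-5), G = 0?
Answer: -1152/5 ≈ -230.40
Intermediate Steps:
q = 2 (q = -6/7 + (-4*(-5))/7 = -6/7 + (⅐)*20 = -6/7 + 20/7 = 2)
P = -8/5 (P = -4 + ((6 + 2*0)*2)/5 = -4 + ((6 + 0)*2)/5 = -4 + (6*2)/5 = -4 + (⅕)*12 = -4 + 12/5 = -8/5 ≈ -1.6000)
(-20 + S(-1))*((P*2)*(-4)) = (-20 + (1 - 1*(-1)))*(-8/5*2*(-4)) = (-20 + (1 + 1))*(-16/5*(-4)) = (-20 + 2)*(64/5) = -18*64/5 = -1152/5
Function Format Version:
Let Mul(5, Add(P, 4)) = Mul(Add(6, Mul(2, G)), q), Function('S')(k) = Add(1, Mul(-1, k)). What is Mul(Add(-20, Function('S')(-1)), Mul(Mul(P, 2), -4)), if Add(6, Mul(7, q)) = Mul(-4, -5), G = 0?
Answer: Rational(-1152, 5) ≈ -230.40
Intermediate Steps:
q = 2 (q = Add(Rational(-6, 7), Mul(Rational(1, 7), Mul(-4, -5))) = Add(Rational(-6, 7), Mul(Rational(1, 7), 20)) = Add(Rational(-6, 7), Rational(20, 7)) = 2)
P = Rational(-8, 5) (P = Add(-4, Mul(Rational(1, 5), Mul(Add(6, Mul(2, 0)), 2))) = Add(-4, Mul(Rational(1, 5), Mul(Add(6, 0), 2))) = Add(-4, Mul(Rational(1, 5), Mul(6, 2))) = Add(-4, Mul(Rational(1, 5), 12)) = Add(-4, Rational(12, 5)) = Rational(-8, 5) ≈ -1.6000)
Mul(Add(-20, Function('S')(-1)), Mul(Mul(P, 2), -4)) = Mul(Add(-20, Add(1, Mul(-1, -1))), Mul(Mul(Rational(-8, 5), 2), -4)) = Mul(Add(-20, Add(1, 1)), Mul(Rational(-16, 5), -4)) = Mul(Add(-20, 2), Rational(64, 5)) = Mul(-18, Rational(64, 5)) = Rational(-1152, 5)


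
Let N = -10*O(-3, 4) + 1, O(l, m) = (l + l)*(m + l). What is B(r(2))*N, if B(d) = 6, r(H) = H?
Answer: 366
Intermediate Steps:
O(l, m) = 2*l*(l + m) (O(l, m) = (2*l)*(l + m) = 2*l*(l + m))
N = 61 (N = -20*(-3)*(-3 + 4) + 1 = -20*(-3) + 1 = -10*(-6) + 1 = 60 + 1 = 61)
B(r(2))*N = 6*61 = 366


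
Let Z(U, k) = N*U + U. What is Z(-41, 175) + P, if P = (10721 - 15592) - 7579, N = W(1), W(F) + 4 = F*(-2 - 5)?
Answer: -12040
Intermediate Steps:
W(F) = -4 - 7*F (W(F) = -4 + F*(-2 - 5) = -4 + F*(-7) = -4 - 7*F)
N = -11 (N = -4 - 7*1 = -4 - 7 = -11)
P = -12450 (P = -4871 - 7579 = -12450)
Z(U, k) = -10*U (Z(U, k) = -11*U + U = -10*U)
Z(-41, 175) + P = -10*(-41) - 12450 = 410 - 12450 = -12040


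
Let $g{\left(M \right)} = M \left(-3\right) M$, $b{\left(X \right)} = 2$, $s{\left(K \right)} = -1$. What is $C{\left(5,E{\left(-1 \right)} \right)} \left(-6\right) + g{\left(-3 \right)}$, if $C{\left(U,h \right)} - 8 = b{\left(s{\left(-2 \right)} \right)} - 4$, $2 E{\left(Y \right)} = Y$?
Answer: $-63$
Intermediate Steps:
$g{\left(M \right)} = - 3 M^{2}$ ($g{\left(M \right)} = - 3 M M = - 3 M^{2}$)
$E{\left(Y \right)} = \frac{Y}{2}$
$C{\left(U,h \right)} = 6$ ($C{\left(U,h \right)} = 8 + \left(2 - 4\right) = 8 - 2 = 6$)
$C{\left(5,E{\left(-1 \right)} \right)} \left(-6\right) + g{\left(-3 \right)} = 6 \left(-6\right) - 3 \left(-3\right)^{2} = -36 - 27 = -63$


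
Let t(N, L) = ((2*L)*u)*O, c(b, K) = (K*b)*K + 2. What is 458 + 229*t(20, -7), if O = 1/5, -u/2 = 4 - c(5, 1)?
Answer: -16946/5 ≈ -3389.2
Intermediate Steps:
c(b, K) = 2 + b*K² (c(b, K) = b*K² + 2 = 2 + b*K²)
u = 6 (u = -2*(4 - (2 + 5*1²)) = -2*(4 - (2 + 5*1)) = -2*(4 - (2 + 5)) = -2*(4 - 1*7) = -2*(4 - 7) = -2*(-3) = 6)
O = ⅕ ≈ 0.20000
t(N, L) = 12*L/5 (t(N, L) = ((2*L)*6)*(⅕) = (12*L)*(⅕) = 12*L/5)
458 + 229*t(20, -7) = 458 + 229*((12/5)*(-7)) = 458 + 229*(-84/5) = 458 - 19236/5 = -16946/5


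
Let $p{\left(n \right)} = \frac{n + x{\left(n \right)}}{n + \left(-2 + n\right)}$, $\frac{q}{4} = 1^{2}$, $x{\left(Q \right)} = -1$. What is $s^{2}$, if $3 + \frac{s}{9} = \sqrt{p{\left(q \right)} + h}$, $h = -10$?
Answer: $\frac{81 \left(6 - i \sqrt{38}\right)^{2}}{4} \approx -40.5 - 1498.0 i$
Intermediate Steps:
$q = 4$ ($q = 4 \cdot 1^{2} = 4 \cdot 1 = 4$)
$p{\left(n \right)} = \frac{-1 + n}{-2 + 2 n}$ ($p{\left(n \right)} = \frac{n - 1}{n + \left(-2 + n\right)} = \frac{-1 + n}{-2 + 2 n}$)
$s = -27 + \frac{9 i \sqrt{38}}{2}$ ($s = -27 + 9 \sqrt{\frac{1}{2} - 10} = -27 + 9 \sqrt{- \frac{19}{2}} = -27 + 9 \frac{i \sqrt{38}}{2} = -27 + \frac{9 i \sqrt{38}}{2} \approx -27.0 + 27.74 i$)
$s^{2} = \left(-27 + \frac{9 i \sqrt{38}}{2}\right)^{2}$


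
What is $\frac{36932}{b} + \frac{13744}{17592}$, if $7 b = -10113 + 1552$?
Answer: $- \frac{79112354}{2689377} \approx -29.417$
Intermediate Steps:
$b = -1223$ ($b = \frac{-10113 + 1552}{7} = \frac{1}{7} \left(-8561\right) = -1223$)
$\frac{36932}{b} + \frac{13744}{17592} = \frac{36932}{-1223} + \frac{13744}{17592} = 36932 \left(- \frac{1}{1223}\right) + 13744 \cdot \frac{1}{17592} = - \frac{36932}{1223} + \frac{1718}{2199} = - \frac{79112354}{2689377}$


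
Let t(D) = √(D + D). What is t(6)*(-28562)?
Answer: -57124*√3 ≈ -98942.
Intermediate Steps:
t(D) = √2*√D (t(D) = √(2*D) = √2*√D)
t(6)*(-28562) = (√2*√6)*(-28562) = (2*√3)*(-28562) = -57124*√3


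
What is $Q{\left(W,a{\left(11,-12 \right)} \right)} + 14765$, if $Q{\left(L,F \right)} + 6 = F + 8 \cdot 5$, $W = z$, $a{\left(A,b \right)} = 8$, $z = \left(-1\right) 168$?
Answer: $14807$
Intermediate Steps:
$z = -168$
$W = -168$
$Q{\left(L,F \right)} = 34 + F$ ($Q{\left(L,F \right)} = -6 + \left(F + 8 \cdot 5\right) = -6 + \left(F + 40\right) = -6 + \left(40 + F\right) = 34 + F$)
$Q{\left(W,a{\left(11,-12 \right)} \right)} + 14765 = \left(34 + 8\right) + 14765 = 42 + 14765 = 14807$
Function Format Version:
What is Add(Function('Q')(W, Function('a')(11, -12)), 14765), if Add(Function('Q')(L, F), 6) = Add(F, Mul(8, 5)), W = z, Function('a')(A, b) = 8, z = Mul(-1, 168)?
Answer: 14807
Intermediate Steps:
z = -168
W = -168
Function('Q')(L, F) = Add(34, F) (Function('Q')(L, F) = Add(-6, Add(F, Mul(8, 5))) = Add(-6, Add(F, 40)) = Add(-6, Add(40, F)) = Add(34, F))
Add(Function('Q')(W, Function('a')(11, -12)), 14765) = Add(Add(34, 8), 14765) = Add(42, 14765) = 14807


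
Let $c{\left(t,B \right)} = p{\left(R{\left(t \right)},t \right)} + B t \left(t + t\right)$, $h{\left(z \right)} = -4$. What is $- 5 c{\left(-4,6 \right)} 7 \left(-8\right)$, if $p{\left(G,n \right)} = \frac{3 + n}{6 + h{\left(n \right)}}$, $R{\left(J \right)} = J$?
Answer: $53620$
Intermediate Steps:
$p{\left(G,n \right)} = \frac{3}{2} + \frac{n}{2}$ ($p{\left(G,n \right)} = \frac{3 + n}{6 - 4} = \frac{3 + n}{2} = \left(3 + n\right) \frac{1}{2} = \frac{3}{2} + \frac{n}{2}$)
$c{\left(t,B \right)} = \frac{3}{2} + \frac{t}{2} + 2 B t^{2}$ ($c{\left(t,B \right)} = \left(\frac{3}{2} + \frac{t}{2}\right) + B t \left(t + t\right) = \left(\frac{3}{2} + \frac{t}{2}\right) + B t 2 t = \left(\frac{3}{2} + \frac{t}{2}\right) + B 2 t^{2} = \left(\frac{3}{2} + \frac{t}{2}\right) + 2 B t^{2} = \frac{3}{2} + \frac{t}{2} + 2 B t^{2}$)
$- 5 c{\left(-4,6 \right)} 7 \left(-8\right) = - 5 \left(\frac{3}{2} + \frac{1}{2} \left(-4\right) + 2 \cdot 6 \left(-4\right)^{2}\right) 7 \left(-8\right) = - 5 \left(\frac{3}{2} - 2 + 2 \cdot 6 \cdot 16\right) 7 \left(-8\right) = - 5 \left(\frac{3}{2} - 2 + 192\right) 7 \left(-8\right) = - 5 \cdot \frac{383}{2} \cdot 7 \left(-8\right) = - 5 \cdot \frac{2681}{2} \left(-8\right) = \left(-5\right) \left(-10724\right) = 53620$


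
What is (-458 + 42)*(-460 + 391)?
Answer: 28704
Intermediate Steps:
(-458 + 42)*(-460 + 391) = -416*(-69) = 28704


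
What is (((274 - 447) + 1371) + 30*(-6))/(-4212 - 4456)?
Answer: -509/4334 ≈ -0.11744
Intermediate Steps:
(((274 - 447) + 1371) + 30*(-6))/(-4212 - 4456) = ((-173 + 1371) - 180)/(-8668) = (1198 - 180)*(-1/8668) = 1018*(-1/8668) = -509/4334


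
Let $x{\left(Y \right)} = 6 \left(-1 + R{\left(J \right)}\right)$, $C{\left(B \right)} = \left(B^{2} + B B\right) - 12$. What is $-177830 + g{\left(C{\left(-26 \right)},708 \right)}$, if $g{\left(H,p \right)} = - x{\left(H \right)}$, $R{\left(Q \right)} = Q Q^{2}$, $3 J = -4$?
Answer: $- \frac{1600288}{9} \approx -1.7781 \cdot 10^{5}$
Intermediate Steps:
$J = - \frac{4}{3}$ ($J = \frac{1}{3} \left(-4\right) = - \frac{4}{3} \approx -1.3333$)
$C{\left(B \right)} = -12 + 2 B^{2}$ ($C{\left(B \right)} = \left(B^{2} + B^{2}\right) - 12 = 2 B^{2} - 12 = -12 + 2 B^{2}$)
$R{\left(Q \right)} = Q^{3}$
$x{\left(Y \right)} = - \frac{182}{9}$ ($x{\left(Y \right)} = 6 \left(-1 + \left(- \frac{4}{3}\right)^{3}\right) = 6 \left(-1 - \frac{64}{27}\right) = 6 \left(- \frac{91}{27}\right) = - \frac{182}{9}$)
$g{\left(H,p \right)} = \frac{182}{9}$ ($g{\left(H,p \right)} = \left(-1\right) \left(- \frac{182}{9}\right) = \frac{182}{9}$)
$-177830 + g{\left(C{\left(-26 \right)},708 \right)} = -177830 + \frac{182}{9} = - \frac{1600288}{9}$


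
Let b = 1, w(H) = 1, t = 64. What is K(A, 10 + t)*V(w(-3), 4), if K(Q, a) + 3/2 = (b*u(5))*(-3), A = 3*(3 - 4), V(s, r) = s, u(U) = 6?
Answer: -39/2 ≈ -19.500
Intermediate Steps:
A = -3 (A = 3*(-1) = -3)
K(Q, a) = -39/2 (K(Q, a) = -3/2 + (1*6)*(-3) = -3/2 + 6*(-3) = -3/2 - 18 = -39/2)
K(A, 10 + t)*V(w(-3), 4) = -39/2*1 = -39/2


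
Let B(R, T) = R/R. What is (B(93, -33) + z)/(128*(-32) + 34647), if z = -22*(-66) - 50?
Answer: 1403/30551 ≈ 0.045923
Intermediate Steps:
B(R, T) = 1
z = 1402 (z = 1452 - 50 = 1402)
(B(93, -33) + z)/(128*(-32) + 34647) = (1 + 1402)/(128*(-32) + 34647) = 1403/(-4096 + 34647) = 1403/30551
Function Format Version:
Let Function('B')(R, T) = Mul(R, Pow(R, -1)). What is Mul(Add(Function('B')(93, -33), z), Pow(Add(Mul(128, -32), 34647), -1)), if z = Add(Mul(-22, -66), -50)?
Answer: Rational(1403, 30551) ≈ 0.045923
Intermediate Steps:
Function('B')(R, T) = 1
z = 1402 (z = Add(1452, -50) = 1402)
Mul(Add(Function('B')(93, -33), z), Pow(Add(Mul(128, -32), 34647), -1)) = Mul(Add(1, 1402), Pow(Add(Mul(128, -32), 34647), -1)) = Mul(1403, Pow(Add(-4096, 34647), -1)) = Mul(1403, Pow(30551, -1)) = Mul(1403, Rational(1, 30551)) = Rational(1403, 30551)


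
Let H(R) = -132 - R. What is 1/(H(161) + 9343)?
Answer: 1/9050 ≈ 0.00011050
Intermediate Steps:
1/(H(161) + 9343) = 1/((-132 - 1*161) + 9343) = 1/((-132 - 161) + 9343) = 1/(-293 + 9343) = 1/9050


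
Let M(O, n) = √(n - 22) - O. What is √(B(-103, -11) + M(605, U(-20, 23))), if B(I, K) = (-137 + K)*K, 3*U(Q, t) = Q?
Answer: √(9207 + 3*I*√258)/3 ≈ 31.984 + 0.083699*I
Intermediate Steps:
U(Q, t) = Q/3
M(O, n) = √(-22 + n) - O
B(I, K) = K*(-137 + K)
√(B(-103, -11) + M(605, U(-20, 23))) = √(-11*(-137 - 11) + (√(-22 + (⅓)*(-20)) - 1*605)) = √(-11*(-148) + (√(-22 - 20/3) - 605)) = √(1628 + (√(-86/3) - 605)) = √(1628 + (I*√258/3 - 605)) = √(1628 + (-605 + I*√258/3)) = √(1023 + I*√258/3)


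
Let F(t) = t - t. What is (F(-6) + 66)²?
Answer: 4356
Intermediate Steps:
F(t) = 0
(F(-6) + 66)² = (0 + 66)² = 66² = 4356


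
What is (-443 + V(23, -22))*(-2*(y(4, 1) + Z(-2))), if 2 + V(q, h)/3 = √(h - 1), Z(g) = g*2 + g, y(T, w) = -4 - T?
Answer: -12572 + 84*I*√23 ≈ -12572.0 + 402.85*I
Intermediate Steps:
Z(g) = 3*g (Z(g) = 2*g + g = 3*g)
V(q, h) = -6 + 3*√(-1 + h) (V(q, h) = -6 + 3*√(h - 1) = -6 + 3*√(-1 + h))
(-443 + V(23, -22))*(-2*(y(4, 1) + Z(-2))) = (-443 + (-6 + 3*√(-1 - 22)))*(-2*((-4 - 1*4) + 3*(-2))) = (-443 + (-6 + 3*√(-23)))*(-2*((-4 - 4) - 6)) = (-443 + (-6 + 3*(I*√23)))*(-2*(-8 - 6)) = (-443 + (-6 + 3*I*√23))*(-2*(-14)) = (-449 + 3*I*√23)*28 = -12572 + 84*I*√23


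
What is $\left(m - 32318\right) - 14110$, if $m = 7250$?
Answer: $-39178$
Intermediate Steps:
$\left(m - 32318\right) - 14110 = \left(7250 - 32318\right) - 14110 = -25068 - 14110 = -39178$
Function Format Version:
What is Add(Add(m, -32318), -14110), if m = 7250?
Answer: -39178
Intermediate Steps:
Add(Add(m, -32318), -14110) = Add(Add(7250, -32318), -14110) = Add(-25068, -14110) = -39178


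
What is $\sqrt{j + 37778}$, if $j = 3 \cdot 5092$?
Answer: $\sqrt{53054} \approx 230.33$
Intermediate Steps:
$j = 15276$
$\sqrt{j + 37778} = \sqrt{15276 + 37778} = \sqrt{53054}$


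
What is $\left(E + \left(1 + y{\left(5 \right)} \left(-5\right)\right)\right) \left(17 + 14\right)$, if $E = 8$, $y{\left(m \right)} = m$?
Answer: $-496$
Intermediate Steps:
$\left(E + \left(1 + y{\left(5 \right)} \left(-5\right)\right)\right) \left(17 + 14\right) = \left(8 + \left(1 + 5 \left(-5\right)\right)\right) \left(17 + 14\right) = \left(8 + \left(1 - 25\right)\right) 31 = \left(8 - 24\right) 31 = \left(-16\right) 31 = -496$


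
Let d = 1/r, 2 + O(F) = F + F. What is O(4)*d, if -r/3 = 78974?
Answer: -1/39487 ≈ -2.5325e-5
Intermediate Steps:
r = -236922 (r = -3*78974 = -236922)
O(F) = -2 + 2*F (O(F) = -2 + (F + F) = -2 + 2*F)
d = -1/236922 (d = 1/(-236922) = -1/236922 ≈ -4.2208e-6)
O(4)*d = (-2 + 2*4)*(-1/236922) = (-2 + 8)*(-1/236922) = 6*(-1/236922) = -1/39487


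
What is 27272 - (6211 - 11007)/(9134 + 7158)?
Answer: 111080055/4073 ≈ 27272.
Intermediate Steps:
27272 - (6211 - 11007)/(9134 + 7158) = 27272 - (-4796)/16292 = 27272 - 1*(-1199/4073) = 27272 + 1199/4073 = 111080055/4073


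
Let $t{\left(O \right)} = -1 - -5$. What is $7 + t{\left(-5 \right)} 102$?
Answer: $415$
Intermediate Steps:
$t{\left(O \right)} = 4$ ($t{\left(O \right)} = -1 + 5 = 4$)
$7 + t{\left(-5 \right)} 102 = 7 + 4 \cdot 102 = 7 + 408 = 415$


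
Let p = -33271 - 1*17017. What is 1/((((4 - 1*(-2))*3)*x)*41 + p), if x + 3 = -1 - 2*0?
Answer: -1/53240 ≈ -1.8783e-5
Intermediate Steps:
x = -4 (x = -3 + (-1 - 2*0) = -3 + (-1 + 0) = -3 - 1 = -4)
p = -50288 (p = -33271 - 17017 = -50288)
1/((((4 - 1*(-2))*3)*x)*41 + p) = 1/((((4 - 1*(-2))*3)*(-4))*41 - 50288) = 1/((((4 + 2)*3)*(-4))*41 - 50288) = 1/(((6*3)*(-4))*41 - 50288) = 1/((18*(-4))*41 - 50288) = 1/(-72*41 - 50288) = 1/(-2952 - 50288) = 1/(-53240) = -1/53240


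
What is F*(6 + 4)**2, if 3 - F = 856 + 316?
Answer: -116900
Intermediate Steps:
F = -1169 (F = 3 - (856 + 316) = 3 - 1*1172 = 3 - 1172 = -1169)
F*(6 + 4)**2 = -1169*(6 + 4)**2 = -1169*10**2 = -1169*100 = -116900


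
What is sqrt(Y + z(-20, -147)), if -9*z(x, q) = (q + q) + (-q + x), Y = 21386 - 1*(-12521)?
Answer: sqrt(305330)/3 ≈ 184.19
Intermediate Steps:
Y = 33907 (Y = 21386 + 12521 = 33907)
z(x, q) = -q/9 - x/9 (z(x, q) = -((q + q) + (-q + x))/9 = -(2*q + (x - q))/9 = -(q + x)/9 = -q/9 - x/9)
sqrt(Y + z(-20, -147)) = sqrt(33907 + (-1/9*(-147) - 1/9*(-20))) = sqrt(33907 + (49/3 + 20/9)) = sqrt(33907 + 167/9) = sqrt(305330/9) = sqrt(305330)/3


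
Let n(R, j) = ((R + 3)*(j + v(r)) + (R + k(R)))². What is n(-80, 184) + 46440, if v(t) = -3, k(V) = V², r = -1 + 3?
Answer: 58065129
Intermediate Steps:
r = 2
n(R, j) = (R + R² + (-3 + j)*(3 + R))² (n(R, j) = ((R + 3)*(j - 3) + (R + R²))² = ((3 + R)*(-3 + j) + (R + R²))² = ((-3 + j)*(3 + R) + (R + R²))² = (R + R² + (-3 + j)*(3 + R))²)
n(-80, 184) + 46440 = (-9 + (-80)² - 2*(-80) + 3*184 - 80*184)² + 46440 = (-9 + 6400 + 160 + 552 - 14720)² + 46440 = (-7617)² + 46440 = 58018689 + 46440 = 58065129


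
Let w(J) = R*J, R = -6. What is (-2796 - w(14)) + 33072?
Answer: 30360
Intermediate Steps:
w(J) = -6*J
(-2796 - w(14)) + 33072 = (-2796 - (-6)*14) + 33072 = (-2796 - 1*(-84)) + 33072 = (-2796 + 84) + 33072 = -2712 + 33072 = 30360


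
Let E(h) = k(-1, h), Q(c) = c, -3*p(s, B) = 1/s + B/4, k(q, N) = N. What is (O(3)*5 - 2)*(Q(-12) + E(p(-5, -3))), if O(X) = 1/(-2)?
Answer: 2103/40 ≈ 52.575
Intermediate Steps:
O(X) = -½
p(s, B) = -1/(3*s) - B/12 (p(s, B) = -(1/s + B/4)/3 = -1/(3*s) - B/12)
E(h) = h
(O(3)*5 - 2)*(Q(-12) + E(p(-5, -3))) = (-½*5 - 2)*(-12 + (1/12)*(-4 - 1*(-3)*(-5))/(-5)) = (-5/2 - 2)*(-12 + (1/12)*(-⅕)*(-4 - 15)) = -9*(-12 + (1/12)*(-⅕)*(-19))/2 = -9*(-12 + 19/60)/2 = -9/2*(-701/60) = 2103/40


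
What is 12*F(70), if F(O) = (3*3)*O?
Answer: 7560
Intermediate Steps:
F(O) = 9*O
12*F(70) = 12*(9*70) = 12*630 = 7560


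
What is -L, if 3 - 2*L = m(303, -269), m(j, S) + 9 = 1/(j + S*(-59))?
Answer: -194087/32348 ≈ -6.0000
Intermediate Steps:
m(j, S) = -9 + 1/(j - 59*S) (m(j, S) = -9 + 1/(j + S*(-59)) = -9 + 1/(j - 59*S))
L = 194087/32348 (L = 3/2 - (-1 - 531*(-269) + 9*303)/(2*(-1*303 + 59*(-269))) = 3/2 - (-1 + 142839 + 2727)/(2*(-303 - 15871)) = 3/2 - 145565/(2*(-16174)) = 3/2 - (-1)*145565/32348 = 3/2 - ½*(-145565/16174) = 3/2 + 145565/32348 = 194087/32348 ≈ 6.0000)
-L = -1*194087/32348 = -194087/32348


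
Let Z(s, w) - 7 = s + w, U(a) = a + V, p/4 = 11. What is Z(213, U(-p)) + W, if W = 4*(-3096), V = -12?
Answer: -12220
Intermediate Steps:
p = 44 (p = 4*11 = 44)
W = -12384
U(a) = -12 + a (U(a) = a - 12 = -12 + a)
Z(s, w) = 7 + s + w (Z(s, w) = 7 + (s + w) = 7 + s + w)
Z(213, U(-p)) + W = (7 + 213 + (-12 - 1*44)) - 12384 = (7 + 213 + (-12 - 44)) - 12384 = (7 + 213 - 56) - 12384 = 164 - 12384 = -12220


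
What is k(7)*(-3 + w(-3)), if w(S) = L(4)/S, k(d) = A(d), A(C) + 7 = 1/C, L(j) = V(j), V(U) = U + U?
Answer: 272/7 ≈ 38.857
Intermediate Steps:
V(U) = 2*U
L(j) = 2*j
A(C) = -7 + 1/C
k(d) = -7 + 1/d
w(S) = 8/S (w(S) = (2*4)/S = 8/S)
k(7)*(-3 + w(-3)) = (-7 + 1/7)*(-3 + 8/(-3)) = (-7 + ⅐)*(-3 + 8*(-⅓)) = -48*(-3 - 8/3)/7 = -48/7*(-17/3) = 272/7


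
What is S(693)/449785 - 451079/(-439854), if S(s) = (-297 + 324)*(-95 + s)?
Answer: 209990450699/197839731390 ≈ 1.0614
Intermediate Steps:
S(s) = -2565 + 27*s (S(s) = 27*(-95 + s) = -2565 + 27*s)
S(693)/449785 - 451079/(-439854) = (-2565 + 27*693)/449785 - 451079/(-439854) = (-2565 + 18711)*(1/449785) - 451079*(-1/439854) = 16146*(1/449785) + 451079/439854 = 16146/449785 + 451079/439854 = 209990450699/197839731390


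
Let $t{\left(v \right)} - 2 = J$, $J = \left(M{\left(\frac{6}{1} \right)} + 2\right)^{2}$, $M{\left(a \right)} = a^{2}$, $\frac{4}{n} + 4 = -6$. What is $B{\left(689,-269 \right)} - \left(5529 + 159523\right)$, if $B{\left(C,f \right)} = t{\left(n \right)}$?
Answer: $-163606$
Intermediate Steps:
$n = - \frac{2}{5}$ ($n = \frac{4}{-4 - 6} = \frac{4}{-10} = 4 \left(- \frac{1}{10}\right) = - \frac{2}{5} \approx -0.4$)
$J = 1444$ ($J = \left(\left(\frac{6}{1}\right)^{2} + 2\right)^{2} = \left(\left(6 \cdot 1\right)^{2} + 2\right)^{2} = \left(6^{2} + 2\right)^{2} = \left(36 + 2\right)^{2} = 38^{2} = 1444$)
$t{\left(v \right)} = 1446$ ($t{\left(v \right)} = 2 + 1444 = 1446$)
$B{\left(C,f \right)} = 1446$
$B{\left(689,-269 \right)} - \left(5529 + 159523\right) = 1446 - \left(5529 + 159523\right) = 1446 - 165052 = -163606$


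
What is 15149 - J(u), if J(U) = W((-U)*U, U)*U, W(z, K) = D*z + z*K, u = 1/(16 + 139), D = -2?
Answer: 8744012267816/577200625 ≈ 15149.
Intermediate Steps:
u = 1/155 ≈ 0.0064516
W(z, K) = -2*z + K*z (W(z, K) = -2*z + z*K = -2*z + K*z)
J(U) = -U³*(-2 + U) (J(U) = (((-U)*U)*(-2 + U))*U = ((-U²)*(-2 + U))*U = (-U²*(-2 + U))*U = -U³*(-2 + U))
15149 - J(u) = 15149 - (1/155)³*(2 - 1*1/155) = 15149 - (2 - 1/155)/3723875 = 15149 - 309/(3723875*155) = 15149 - 1*309/577200625 = 15149 - 309/577200625 = 8744012267816/577200625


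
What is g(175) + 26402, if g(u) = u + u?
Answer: 26752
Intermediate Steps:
g(u) = 2*u
g(175) + 26402 = 2*175 + 26402 = 350 + 26402 = 26752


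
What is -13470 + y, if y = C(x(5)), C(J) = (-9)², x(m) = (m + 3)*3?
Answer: -13389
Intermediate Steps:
x(m) = 9 + 3*m (x(m) = (3 + m)*3 = 9 + 3*m)
C(J) = 81
y = 81
-13470 + y = -13470 + 81 = -13389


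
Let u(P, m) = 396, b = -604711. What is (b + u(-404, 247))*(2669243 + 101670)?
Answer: -1674504289595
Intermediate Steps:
(b + u(-404, 247))*(2669243 + 101670) = (-604711 + 396)*(2669243 + 101670) = -604315*2770913 = -1674504289595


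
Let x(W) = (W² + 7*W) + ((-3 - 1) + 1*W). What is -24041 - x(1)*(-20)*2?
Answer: -23841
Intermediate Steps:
x(W) = -4 + W² + 8*W (x(W) = (W² + 7*W) + (-4 + W) = -4 + W² + 8*W)
-24041 - x(1)*(-20)*2 = -24041 - (-4 + 1² + 8*1)*(-20)*2 = -24041 - (-4 + 1 + 8)*(-20)*2 = -24041 - 5*(-20)*2 = -24041 - (-100)*2 = -24041 - 1*(-200) = -24041 + 200 = -23841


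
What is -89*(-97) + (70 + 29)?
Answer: 8732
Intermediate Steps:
-89*(-97) + (70 + 29) = 8633 + 99 = 8732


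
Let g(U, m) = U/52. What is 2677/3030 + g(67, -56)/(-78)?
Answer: 591939/682760 ≈ 0.86698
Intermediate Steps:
g(U, m) = U/52 (g(U, m) = U*(1/52) = U/52)
2677/3030 + g(67, -56)/(-78) = 2677/3030 + ((1/52)*67)/(-78) = 2677*(1/3030) + (67/52)*(-1/78) = 2677/3030 - 67/4056 = 591939/682760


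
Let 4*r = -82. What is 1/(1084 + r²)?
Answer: 4/6017 ≈ 0.00066478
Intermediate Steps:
r = -41/2 (r = (¼)*(-82) = -41/2 ≈ -20.500)
1/(1084 + r²) = 1/(1084 + (-41/2)²) = 1/(1084 + 1681/4) = 1/(6017/4) = 4/6017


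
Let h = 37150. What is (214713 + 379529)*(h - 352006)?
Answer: -187100659152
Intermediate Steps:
(214713 + 379529)*(h - 352006) = (214713 + 379529)*(37150 - 352006) = 594242*(-314856) = -187100659152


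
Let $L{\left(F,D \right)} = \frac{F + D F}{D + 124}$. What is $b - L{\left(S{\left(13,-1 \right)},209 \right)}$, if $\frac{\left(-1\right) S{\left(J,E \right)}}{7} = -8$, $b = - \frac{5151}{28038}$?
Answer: $- \frac{36826907}{1037406} \approx -35.499$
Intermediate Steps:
$b = - \frac{1717}{9346}$ ($b = \left(-5151\right) \frac{1}{28038} = - \frac{1717}{9346} \approx -0.18371$)
$S{\left(J,E \right)} = 56$ ($S{\left(J,E \right)} = \left(-7\right) \left(-8\right) = 56$)
$L{\left(F,D \right)} = \frac{F + D F}{124 + D}$
$b - L{\left(S{\left(13,-1 \right)},209 \right)} = - \frac{1717}{9346} - \frac{56 \left(1 + 209\right)}{124 + 209} = - \frac{1717}{9346} - 56 \cdot \frac{1}{333} \cdot 210 = - \frac{1717}{9346} - \frac{3920}{111} = - \frac{36826907}{1037406}$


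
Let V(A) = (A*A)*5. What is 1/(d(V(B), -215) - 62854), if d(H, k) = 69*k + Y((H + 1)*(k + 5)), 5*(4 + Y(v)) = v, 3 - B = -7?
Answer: -1/98735 ≈ -1.0128e-5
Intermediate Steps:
B = 10 (B = 3 - 1*(-7) = 3 + 7 = 10)
Y(v) = -4 + v/5
V(A) = 5*A² (V(A) = A²*5 = 5*A²)
d(H, k) = -4 + 69*k + (1 + H)*(5 + k)/5 (d(H, k) = 69*k + (-4 + ((H + 1)*(k + 5))/5) = 69*k + (-4 + ((1 + H)*(5 + k))/5) = 69*k + (-4 + (1 + H)*(5 + k)/5) = -4 + 69*k + (1 + H)*(5 + k)/5)
1/(d(V(B), -215) - 62854) = 1/((-3 + 5*10² + (346/5)*(-215) + (⅕)*(5*10²)*(-215)) - 62854) = 1/((-3 + 5*100 - 14878 + (⅕)*(5*100)*(-215)) - 62854) = 1/((-3 + 500 - 14878 + (⅕)*500*(-215)) - 62854) = 1/((-3 + 500 - 14878 - 21500) - 62854) = 1/(-35881 - 62854) = 1/(-98735) = -1/98735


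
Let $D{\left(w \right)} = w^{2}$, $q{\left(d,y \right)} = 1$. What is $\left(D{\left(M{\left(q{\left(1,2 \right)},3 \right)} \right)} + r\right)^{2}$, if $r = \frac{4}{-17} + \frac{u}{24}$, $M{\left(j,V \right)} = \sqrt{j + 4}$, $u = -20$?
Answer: $\frac{160801}{10404} \approx 15.456$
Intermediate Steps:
$M{\left(j,V \right)} = \sqrt{4 + j}$
$r = - \frac{109}{102}$ ($r = \frac{4}{-17} - \frac{20}{24} = 4 \left(- \frac{1}{17}\right) - \frac{5}{6} = - \frac{4}{17} - \frac{5}{6} = - \frac{109}{102} \approx -1.0686$)
$\left(D{\left(M{\left(q{\left(1,2 \right)},3 \right)} \right)} + r\right)^{2} = \left(\left(\sqrt{4 + 1}\right)^{2} - \frac{109}{102}\right)^{2} = \left(\left(\sqrt{5}\right)^{2} - \frac{109}{102}\right)^{2} = \left(5 - \frac{109}{102}\right)^{2} = \left(\frac{401}{102}\right)^{2} = \frac{160801}{10404}$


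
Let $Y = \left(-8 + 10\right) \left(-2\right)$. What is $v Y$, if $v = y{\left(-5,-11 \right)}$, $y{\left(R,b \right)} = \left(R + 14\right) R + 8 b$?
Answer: $532$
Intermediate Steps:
$Y = -4$ ($Y = 2 \left(-2\right) = -4$)
$y{\left(R,b \right)} = 8 b + R \left(14 + R\right)$ ($y{\left(R,b \right)} = \left(14 + R\right) R + 8 b = R \left(14 + R\right) + 8 b = 8 b + R \left(14 + R\right)$)
$v = -133$ ($v = \left(-5\right)^{2} + 8 \left(-11\right) + 14 \left(-5\right) = 25 - 88 - 70 = -133$)
$v Y = \left(-133\right) \left(-4\right) = 532$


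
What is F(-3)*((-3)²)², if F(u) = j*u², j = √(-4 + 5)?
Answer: 729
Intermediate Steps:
j = 1 (j = √1 = 1)
F(u) = u² (F(u) = 1*u² = u²)
F(-3)*((-3)²)² = (-3)²*((-3)²)² = 9*9² = 9*81 = 729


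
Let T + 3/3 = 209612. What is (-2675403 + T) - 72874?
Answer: -2538666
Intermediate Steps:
T = 209611 (T = -1 + 209612 = 209611)
(-2675403 + T) - 72874 = (-2675403 + 209611) - 72874 = -2465792 - 72874 = -2538666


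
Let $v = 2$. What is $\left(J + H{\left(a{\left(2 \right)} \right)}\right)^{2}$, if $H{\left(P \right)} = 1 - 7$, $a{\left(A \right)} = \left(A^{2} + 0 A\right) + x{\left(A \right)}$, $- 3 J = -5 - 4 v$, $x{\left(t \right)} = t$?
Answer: $\frac{25}{9} \approx 2.7778$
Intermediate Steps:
$J = \frac{13}{3}$ ($J = - \frac{-5 - 8}{3} = \left(- \frac{1}{3}\right) \left(-13\right) = \frac{13}{3} \approx 4.3333$)
$a{\left(A \right)} = A + A^{2}$ ($a{\left(A \right)} = \left(A^{2} + 0 A\right) + A = \left(A^{2} + 0\right) + A = A^{2} + A = A + A^{2}$)
$H{\left(P \right)} = -6$ ($H{\left(P \right)} = 1 - 7 = -6$)
$\left(J + H{\left(a{\left(2 \right)} \right)}\right)^{2} = \left(\frac{13}{3} - 6\right)^{2} = \left(- \frac{5}{3}\right)^{2} = \frac{25}{9}$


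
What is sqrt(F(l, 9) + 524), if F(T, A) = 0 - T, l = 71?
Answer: sqrt(453) ≈ 21.284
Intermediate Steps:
F(T, A) = -T
sqrt(F(l, 9) + 524) = sqrt(-1*71 + 524) = sqrt(-71 + 524) = sqrt(453)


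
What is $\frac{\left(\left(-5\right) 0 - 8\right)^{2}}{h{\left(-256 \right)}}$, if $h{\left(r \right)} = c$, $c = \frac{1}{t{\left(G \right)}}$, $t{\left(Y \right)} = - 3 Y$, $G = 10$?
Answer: $-1920$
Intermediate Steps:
$c = - \frac{1}{30}$ ($c = \frac{1}{\left(-3\right) 10} = \frac{1}{-30} = - \frac{1}{30} \approx -0.033333$)
$h{\left(r \right)} = - \frac{1}{30}$
$\frac{\left(\left(-5\right) 0 - 8\right)^{2}}{h{\left(-256 \right)}} = \frac{\left(\left(-5\right) 0 - 8\right)^{2}}{- \frac{1}{30}} = \left(0 - 8\right)^{2} \left(-30\right) = \left(-8\right)^{2} \left(-30\right) = 64 \left(-30\right) = -1920$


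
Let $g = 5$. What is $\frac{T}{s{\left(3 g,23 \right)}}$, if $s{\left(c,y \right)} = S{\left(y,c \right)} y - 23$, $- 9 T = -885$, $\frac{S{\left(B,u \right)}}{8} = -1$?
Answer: $- \frac{295}{621} \approx -0.47504$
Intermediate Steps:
$S{\left(B,u \right)} = -8$ ($S{\left(B,u \right)} = 8 \left(-1\right) = -8$)
$T = \frac{295}{3}$ ($T = \left(- \frac{1}{9}\right) \left(-885\right) = \frac{295}{3} \approx 98.333$)
$s{\left(c,y \right)} = -23 - 8 y$ ($s{\left(c,y \right)} = - 8 y - 23 = -23 - 8 y$)
$\frac{T}{s{\left(3 g,23 \right)}} = \frac{295}{3 \left(-23 - 184\right)} = \frac{295}{3 \left(-207\right)} = \frac{295}{3} \left(- \frac{1}{207}\right) = - \frac{295}{621}$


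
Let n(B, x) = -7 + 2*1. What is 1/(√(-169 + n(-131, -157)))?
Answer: -I*√174/174 ≈ -0.07581*I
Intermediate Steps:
n(B, x) = -5 (n(B, x) = -7 + 2 = -5)
1/(√(-169 + n(-131, -157))) = 1/(√(-169 - 5)) = 1/(√(-174)) = 1/(I*√174) = -I*√174/174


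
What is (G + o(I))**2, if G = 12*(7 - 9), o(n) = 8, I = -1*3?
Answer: 256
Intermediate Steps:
I = -3
G = -24 (G = 12*(-2) = -24)
(G + o(I))**2 = (-24 + 8)**2 = (-16)**2 = 256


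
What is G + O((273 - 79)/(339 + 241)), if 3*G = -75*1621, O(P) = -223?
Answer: -40748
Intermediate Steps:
G = -40525 (G = (-75*1621)/3 = (⅓)*(-121575) = -40525)
G + O((273 - 79)/(339 + 241)) = -40525 - 223 = -40748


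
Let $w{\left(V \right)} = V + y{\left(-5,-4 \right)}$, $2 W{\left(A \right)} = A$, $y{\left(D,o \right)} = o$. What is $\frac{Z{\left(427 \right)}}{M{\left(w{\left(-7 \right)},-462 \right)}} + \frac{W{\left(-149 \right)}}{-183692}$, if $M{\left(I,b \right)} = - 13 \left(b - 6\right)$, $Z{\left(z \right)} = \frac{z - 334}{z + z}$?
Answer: $\frac{16840237}{39767297388} \approx 0.00042347$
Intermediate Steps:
$W{\left(A \right)} = \frac{A}{2}$
$Z{\left(z \right)} = \frac{-334 + z}{2 z}$
$w{\left(V \right)} = -4 + V$ ($w{\left(V \right)} = V - 4 = -4 + V$)
$M{\left(I,b \right)} = 78 - 13 b$ ($M{\left(I,b \right)} = - 13 \left(-6 + b\right) = 78 - 13 b$)
$\frac{Z{\left(427 \right)}}{M{\left(w{\left(-7 \right)},-462 \right)}} + \frac{W{\left(-149 \right)}}{-183692} = \frac{\frac{1}{2} \cdot \frac{1}{427} \left(-334 + 427\right)}{78 - -6006} + \frac{\frac{1}{2} \left(-149\right)}{-183692} = \frac{\frac{1}{2} \cdot \frac{1}{427} \cdot 93}{78 + 6006} - - \frac{149}{367384} = \frac{93}{854 \cdot 6084} + \frac{149}{367384} = \frac{93}{854} \cdot \frac{1}{6084} + \frac{149}{367384} = \frac{31}{1731912} + \frac{149}{367384} = \frac{16840237}{39767297388}$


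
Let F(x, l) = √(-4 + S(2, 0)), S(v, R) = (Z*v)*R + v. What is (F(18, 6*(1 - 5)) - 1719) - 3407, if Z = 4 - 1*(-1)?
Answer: -5126 + I*√2 ≈ -5126.0 + 1.4142*I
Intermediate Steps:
Z = 5 (Z = 4 + 1 = 5)
S(v, R) = v + 5*R*v (S(v, R) = (5*v)*R + v = 5*R*v + v = v + 5*R*v)
F(x, l) = I*√2 (F(x, l) = √(-4 + 2*(1 + 5*0)) = √(-4 + 2*(1 + 0)) = √(-4 + 2*1) = √(-4 + 2) = √(-2) = I*√2)
(F(18, 6*(1 - 5)) - 1719) - 3407 = (I*√2 - 1719) - 3407 = (-1719 + I*√2) - 3407 = -5126 + I*√2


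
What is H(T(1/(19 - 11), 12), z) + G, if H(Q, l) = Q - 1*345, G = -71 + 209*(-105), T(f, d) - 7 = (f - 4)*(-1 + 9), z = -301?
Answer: -22385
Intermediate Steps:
T(f, d) = -25 + 8*f (T(f, d) = 7 + (f - 4)*(-1 + 9) = 7 + (-4 + f)*8 = 7 + (-32 + 8*f) = -25 + 8*f)
G = -22016 (G = -71 - 21945 = -22016)
H(Q, l) = -345 + Q (H(Q, l) = Q - 345 = -345 + Q)
H(T(1/(19 - 11), 12), z) + G = (-345 + (-25 + 8/(19 - 11))) - 22016 = (-345 + (-25 + 8/8)) - 22016 = (-345 + (-25 + 8*(⅛))) - 22016 = (-345 + (-25 + 1)) - 22016 = (-345 - 24) - 22016 = -369 - 22016 = -22385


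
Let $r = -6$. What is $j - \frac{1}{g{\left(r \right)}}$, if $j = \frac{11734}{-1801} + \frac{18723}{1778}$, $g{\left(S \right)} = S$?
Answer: $\frac{20086151}{4803267} \approx 4.1818$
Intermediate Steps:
$j = \frac{12857071}{3202178}$ ($j = 11734 \left(- \frac{1}{1801}\right) + 18723 \cdot \frac{1}{1778} = - \frac{11734}{1801} + \frac{18723}{1778} = \frac{12857071}{3202178} \approx 4.0151$)
$j - \frac{1}{g{\left(r \right)}} = \frac{12857071}{3202178} - \frac{1}{-6} = \frac{12857071}{3202178} - - \frac{1}{6} = \frac{12857071}{3202178} + \frac{1}{6} = \frac{20086151}{4803267}$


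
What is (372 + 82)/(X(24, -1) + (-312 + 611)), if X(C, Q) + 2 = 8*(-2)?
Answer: 454/281 ≈ 1.6157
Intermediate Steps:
X(C, Q) = -18 (X(C, Q) = -2 + 8*(-2) = -2 - 16 = -18)
(372 + 82)/(X(24, -1) + (-312 + 611)) = (372 + 82)/(-18 + (-312 + 611)) = 454/(-18 + 299) = 454/281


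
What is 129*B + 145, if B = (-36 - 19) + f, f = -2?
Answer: -7208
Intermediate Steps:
B = -57 (B = (-36 - 19) - 2 = -55 - 2 = -57)
129*B + 145 = 129*(-57) + 145 = -7353 + 145 = -7208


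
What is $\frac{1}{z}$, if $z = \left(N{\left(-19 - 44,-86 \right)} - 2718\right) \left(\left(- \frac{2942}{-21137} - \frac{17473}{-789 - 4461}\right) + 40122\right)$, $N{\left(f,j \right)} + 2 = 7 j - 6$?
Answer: $- \frac{55484625}{7409281186612864} \approx -7.4885 \cdot 10^{-9}$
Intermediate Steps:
$N{\left(f,j \right)} = -8 + 7 j$ ($N{\left(f,j \right)} = -2 + \left(7 j - 6\right) = -2 + \left(-6 + 7 j\right) = -8 + 7 j$)
$z = - \frac{7409281186612864}{55484625}$ ($z = \left(\left(-8 + 7 \left(-86\right)\right) - 2718\right) \left(\left(- \frac{2942}{-21137} - \frac{17473}{-789 - 4461}\right) + 40122\right) = \left(\left(-8 - 602\right) - 2718\right) \left(\left(\left(-2942\right) \left(- \frac{1}{21137}\right) - \frac{17473}{-5250}\right) + 40122\right) = \left(-610 - 2718\right) \left(\left(\frac{2942}{21137} - - \frac{17473}{5250}\right) + 40122\right) = - 3328 \left(\left(\frac{2942}{21137} + \frac{17473}{5250}\right) + 40122\right) = - 3328 \left(\frac{384772301}{110969250} + 40122\right) = \left(-3328\right) \frac{4452693020801}{110969250} = - \frac{7409281186612864}{55484625} \approx -1.3354 \cdot 10^{8}$)
$\frac{1}{z} = \frac{1}{- \frac{7409281186612864}{55484625}} = - \frac{55484625}{7409281186612864}$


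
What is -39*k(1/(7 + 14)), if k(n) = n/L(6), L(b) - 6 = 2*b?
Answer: -13/126 ≈ -0.10317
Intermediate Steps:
L(b) = 6 + 2*b
k(n) = n/18 (k(n) = n/(6 + 2*6) = n/(6 + 12) = n/18)
-39*k(1/(7 + 14)) = -13/(6*(7 + 14)) = -13/(6*21) = -39*1/378 = -13/126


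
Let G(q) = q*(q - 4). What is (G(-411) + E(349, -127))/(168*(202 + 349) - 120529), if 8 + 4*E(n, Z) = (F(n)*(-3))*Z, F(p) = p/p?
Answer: -682633/111844 ≈ -6.1034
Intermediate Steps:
F(p) = 1
G(q) = q*(-4 + q)
E(n, Z) = -2 - 3*Z/4 (E(n, Z) = -2 + ((1*(-3))*Z)/4 = -2 + (-3*Z)/4 = -2 - 3*Z/4)
(G(-411) + E(349, -127))/(168*(202 + 349) - 120529) = (-411*(-4 - 411) + (-2 - ¾*(-127)))/(168*(202 + 349) - 120529) = (-411*(-415) + (-2 + 381/4))/(168*551 - 120529) = (170565 + 373/4)/(92568 - 120529) = (682633/4)/(-27961) = (682633/4)*(-1/27961) = -682633/111844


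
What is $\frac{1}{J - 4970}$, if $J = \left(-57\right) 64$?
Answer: $- \frac{1}{8618} \approx -0.00011604$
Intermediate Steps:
$J = -3648$
$\frac{1}{J - 4970} = \frac{1}{-3648 - 4970} = \frac{1}{-8618} = - \frac{1}{8618}$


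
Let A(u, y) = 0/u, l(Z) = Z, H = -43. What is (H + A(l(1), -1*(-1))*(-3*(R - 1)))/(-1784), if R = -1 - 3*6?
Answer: 43/1784 ≈ 0.024103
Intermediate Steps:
R = -19 (R = -1 - 18 = -19)
A(u, y) = 0
(H + A(l(1), -1*(-1))*(-3*(R - 1)))/(-1784) = (-43 + 0*(-3*(-19 - 1)))/(-1784) = (-43 + 0*(-3*(-20)))*(-1/1784) = (-43 + 0*60)*(-1/1784) = (-43 + 0)*(-1/1784) = -43*(-1/1784) = 43/1784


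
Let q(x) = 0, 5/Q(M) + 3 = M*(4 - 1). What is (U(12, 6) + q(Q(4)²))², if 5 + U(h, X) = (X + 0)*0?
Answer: 25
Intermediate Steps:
U(h, X) = -5 (U(h, X) = -5 + (X + 0)*0 = -5 + X*0 = -5 + 0 = -5)
Q(M) = 5/(-3 + 3*M) (Q(M) = 5/(-3 + M*(4 - 1)) = 5/(-3 + M*3) = 5/(-3 + 3*M))
(U(12, 6) + q(Q(4)²))² = (-5 + 0)² = (-5)² = 25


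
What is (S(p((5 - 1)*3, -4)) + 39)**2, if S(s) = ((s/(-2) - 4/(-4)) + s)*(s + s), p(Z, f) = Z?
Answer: 42849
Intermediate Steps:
S(s) = 2*s*(1 + s/2) (S(s) = ((s*(-1/2) - 4*(-1/4)) + s)*(2*s) = ((-s/2 + 1) + s)*(2*s) = ((1 - s/2) + s)*(2*s) = (1 + s/2)*(2*s) = 2*s*(1 + s/2))
(S(p((5 - 1)*3, -4)) + 39)**2 = (((5 - 1)*3)*(2 + (5 - 1)*3) + 39)**2 = ((4*3)*(2 + 4*3) + 39)**2 = (12*(2 + 12) + 39)**2 = (12*14 + 39)**2 = (168 + 39)**2 = 207**2 = 42849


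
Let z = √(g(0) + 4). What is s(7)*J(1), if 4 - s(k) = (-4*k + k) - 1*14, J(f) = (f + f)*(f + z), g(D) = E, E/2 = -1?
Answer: 78 + 78*√2 ≈ 188.31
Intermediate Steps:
E = -2 (E = 2*(-1) = -2)
g(D) = -2
z = √2 (z = √(-2 + 4) = √2 ≈ 1.4142)
J(f) = 2*f*(f + √2) (J(f) = (f + f)*(f + √2) = (2*f)*(f + √2) = 2*f*(f + √2))
s(k) = 18 + 3*k (s(k) = 4 - ((-4*k + k) - 1*14) = 4 - (-3*k - 14) = 4 - (-14 - 3*k) = 4 + (14 + 3*k) = 18 + 3*k)
s(7)*J(1) = (18 + 3*7)*(2*1*(1 + √2)) = (18 + 21)*(2 + 2*√2) = 39*(2 + 2*√2) = 78 + 78*√2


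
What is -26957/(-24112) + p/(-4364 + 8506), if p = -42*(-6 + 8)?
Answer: 54815243/49935952 ≈ 1.0977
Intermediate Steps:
p = -84 (p = -42*2 = -84)
-26957/(-24112) + p/(-4364 + 8506) = -26957/(-24112) - 84/(-4364 + 8506) = -26957*(-1/24112) - 84/4142 = 26957/24112 - 84*1/4142 = 26957/24112 - 42/2071 = 54815243/49935952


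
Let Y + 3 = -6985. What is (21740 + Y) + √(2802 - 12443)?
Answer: 14752 + I*√9641 ≈ 14752.0 + 98.189*I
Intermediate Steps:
Y = -6988 (Y = -3 - 6985 = -6988)
(21740 + Y) + √(2802 - 12443) = (21740 - 6988) + √(2802 - 12443) = 14752 + √(-9641) = 14752 + I*√9641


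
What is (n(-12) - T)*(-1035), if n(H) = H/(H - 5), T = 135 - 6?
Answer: 2257335/17 ≈ 1.3278e+5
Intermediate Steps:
T = 129
n(H) = H/(-5 + H)
(n(-12) - T)*(-1035) = (-12/(-5 - 12) - 1*129)*(-1035) = (-12/(-17) - 129)*(-1035) = (-12*(-1/17) - 129)*(-1035) = (12/17 - 129)*(-1035) = -2181/17*(-1035) = 2257335/17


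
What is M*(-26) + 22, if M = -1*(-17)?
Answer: -420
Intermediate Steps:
M = 17
M*(-26) + 22 = 17*(-26) + 22 = -442 + 22 = -420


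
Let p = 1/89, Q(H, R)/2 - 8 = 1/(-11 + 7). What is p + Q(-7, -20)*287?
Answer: 791835/178 ≈ 4448.5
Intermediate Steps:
Q(H, R) = 31/2 (Q(H, R) = 16 + 2/(-11 + 7) = 16 + 2/(-4) = 16 + 2*(-¼) = 16 - ½ = 31/2)
p = 1/89 ≈ 0.011236
p + Q(-7, -20)*287 = 1/89 + (31/2)*287 = 1/89 + 8897/2 = 791835/178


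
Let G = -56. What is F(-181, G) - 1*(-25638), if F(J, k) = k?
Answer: 25582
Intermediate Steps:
F(-181, G) - 1*(-25638) = -56 - 1*(-25638) = -56 + 25638 = 25582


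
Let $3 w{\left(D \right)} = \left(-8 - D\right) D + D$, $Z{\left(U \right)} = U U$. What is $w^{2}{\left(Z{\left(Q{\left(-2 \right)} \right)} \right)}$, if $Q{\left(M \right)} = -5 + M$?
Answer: $\frac{7529536}{9} \approx 8.3662 \cdot 10^{5}$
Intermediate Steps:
$Z{\left(U \right)} = U^{2}$
$w{\left(D \right)} = \frac{D}{3} + \frac{D \left(-8 - D\right)}{3}$ ($w{\left(D \right)} = \frac{\left(-8 - D\right) D + D}{3} = \frac{D \left(-8 - D\right) + D}{3} = \frac{D + D \left(-8 - D\right)}{3} = \frac{D}{3} + \frac{D \left(-8 - D\right)}{3}$)
$w^{2}{\left(Z{\left(Q{\left(-2 \right)} \right)} \right)} = \left(- \frac{\left(-5 - 2\right)^{2} \left(7 + \left(-5 - 2\right)^{2}\right)}{3}\right)^{2} = \left(- \frac{\left(-7\right)^{2} \left(7 + \left(-7\right)^{2}\right)}{3}\right)^{2} = \left(\left(- \frac{1}{3}\right) 49 \left(7 + 49\right)\right)^{2} = \left(\left(- \frac{1}{3}\right) 49 \cdot 56\right)^{2} = \left(- \frac{2744}{3}\right)^{2} = \frac{7529536}{9}$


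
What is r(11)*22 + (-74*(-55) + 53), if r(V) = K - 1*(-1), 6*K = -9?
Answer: 4112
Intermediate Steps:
K = -3/2 (K = (⅙)*(-9) = -3/2 ≈ -1.5000)
r(V) = -½ (r(V) = -3/2 - 1*(-1) = -3/2 + 1 = -½)
r(11)*22 + (-74*(-55) + 53) = -½*22 + (-74*(-55) + 53) = -11 + (4070 + 53) = -11 + 4123 = 4112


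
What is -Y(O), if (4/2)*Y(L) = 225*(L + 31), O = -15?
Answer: -1800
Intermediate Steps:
Y(L) = 6975/2 + 225*L/2 (Y(L) = (225*(L + 31))/2 = (225*(31 + L))/2 = (6975 + 225*L)/2 = 6975/2 + 225*L/2)
-Y(O) = -(6975/2 + (225/2)*(-15)) = -(6975/2 - 3375/2) = -1*1800 = -1800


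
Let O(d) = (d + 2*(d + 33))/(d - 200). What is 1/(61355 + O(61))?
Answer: 139/8528096 ≈ 1.6299e-5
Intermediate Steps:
O(d) = (66 + 3*d)/(-200 + d) (O(d) = (d + 2*(33 + d))/(-200 + d) = (d + (66 + 2*d))/(-200 + d) = (66 + 3*d)/(-200 + d))
1/(61355 + O(61)) = 1/(61355 + 3*(22 + 61)/(-200 + 61)) = 1/(61355 + 3*83/(-139)) = 1/(61355 + 3*(-1/139)*83) = 1/(61355 - 249/139) = 1/(8528096/139) = 139/8528096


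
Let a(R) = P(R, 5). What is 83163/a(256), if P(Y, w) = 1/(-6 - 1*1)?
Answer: -582141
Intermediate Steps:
P(Y, w) = -⅐ (P(Y, w) = 1/(-6 - 1) = 1/(-7) = -⅐)
a(R) = -⅐
83163/a(256) = 83163/(-⅐) = 83163*(-7) = -582141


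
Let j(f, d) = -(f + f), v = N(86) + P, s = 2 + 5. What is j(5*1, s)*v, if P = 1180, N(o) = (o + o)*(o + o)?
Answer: -307640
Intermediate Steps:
N(o) = 4*o² (N(o) = (2*o)*(2*o) = 4*o²)
s = 7
v = 30764 (v = 4*86² + 1180 = 4*7396 + 1180 = 29584 + 1180 = 30764)
j(f, d) = -2*f
j(5*1, s)*v = -10*30764 = -307640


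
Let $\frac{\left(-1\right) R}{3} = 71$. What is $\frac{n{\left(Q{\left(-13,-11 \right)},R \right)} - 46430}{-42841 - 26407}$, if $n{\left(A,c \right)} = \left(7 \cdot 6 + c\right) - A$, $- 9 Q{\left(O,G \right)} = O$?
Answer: $\frac{209711}{311616} \approx 0.67298$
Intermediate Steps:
$R = -213$ ($R = \left(-3\right) 71 = -213$)
$Q{\left(O,G \right)} = - \frac{O}{9}$
$n{\left(A,c \right)} = 42 + c - A$ ($n{\left(A,c \right)} = \left(42 + c\right) - A = 42 + c - A$)
$\frac{n{\left(Q{\left(-13,-11 \right)},R \right)} - 46430}{-42841 - 26407} = \frac{\left(42 - 213 - \left(- \frac{1}{9}\right) \left(-13\right)\right) - 46430}{-42841 - 26407} = \frac{\left(42 - 213 - \frac{13}{9}\right) - 46430}{-69248} = \left(\left(42 - 213 - \frac{13}{9}\right) - 46430\right) \left(- \frac{1}{69248}\right) = \left(- \frac{1552}{9} - 46430\right) \left(- \frac{1}{69248}\right) = \left(- \frac{419422}{9}\right) \left(- \frac{1}{69248}\right) = \frac{209711}{311616}$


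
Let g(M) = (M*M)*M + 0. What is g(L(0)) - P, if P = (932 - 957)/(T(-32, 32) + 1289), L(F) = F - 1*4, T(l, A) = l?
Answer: -80423/1257 ≈ -63.980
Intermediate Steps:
L(F) = -4 + F (L(F) = F - 4 = -4 + F)
P = -25/1257 (P = (932 - 957)/(-32 + 1289) = -25/1257 ≈ -0.019889)
g(M) = M³ (g(M) = M²*M + 0 = M³ + 0 = M³)
g(L(0)) - P = (-4 + 0)³ - 1*(-25/1257) = (-4)³ + 25/1257 = -64 + 25/1257 = -80423/1257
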